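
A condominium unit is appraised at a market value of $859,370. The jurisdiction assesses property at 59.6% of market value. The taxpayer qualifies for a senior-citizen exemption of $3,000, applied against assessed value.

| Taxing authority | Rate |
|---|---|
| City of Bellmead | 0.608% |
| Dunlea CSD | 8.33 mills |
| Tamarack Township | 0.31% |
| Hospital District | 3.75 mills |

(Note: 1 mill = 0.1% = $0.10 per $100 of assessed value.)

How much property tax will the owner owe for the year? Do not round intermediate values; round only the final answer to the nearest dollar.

Assessed value = $859,370 × 0.596 = $512,184.52
Taxable value = $512,184.52 − $3,000 = $509,184.52
City of Bellmead: $509,184.52 × 0.00608 = $3,095.8418816
Dunlea CSD: $509,184.52 × 0.00833 = $4,241.5070516
Tamarack Township: $509,184.52 × 0.0031 = $1,578.472012
Hospital District: $509,184.52 × 0.00375 = $1,909.44195
Total = $10,825.2628952

$10,825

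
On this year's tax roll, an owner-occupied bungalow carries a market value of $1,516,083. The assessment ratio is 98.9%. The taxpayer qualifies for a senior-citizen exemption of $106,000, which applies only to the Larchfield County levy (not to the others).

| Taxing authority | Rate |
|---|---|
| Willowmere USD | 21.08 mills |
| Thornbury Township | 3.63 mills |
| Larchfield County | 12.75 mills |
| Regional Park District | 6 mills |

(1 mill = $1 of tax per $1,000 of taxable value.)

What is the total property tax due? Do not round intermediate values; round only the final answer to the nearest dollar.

$63,813

Assessed value = $1,516,083 × 0.989 = $1,499,406.087
Willowmere USD: $1,499,406.087 × 0.02108 = $31,607.48031396
Thornbury Township: $1,499,406.087 × 0.00363 = $5,442.84409581
Larchfield County: ($1,499,406.087 − $106,000) × 0.01275 = $1,393,406.087 × 0.01275 = $17,765.92760925
Regional Park District: $1,499,406.087 × 0.006 = $8,996.436522
Total = $63,812.68854102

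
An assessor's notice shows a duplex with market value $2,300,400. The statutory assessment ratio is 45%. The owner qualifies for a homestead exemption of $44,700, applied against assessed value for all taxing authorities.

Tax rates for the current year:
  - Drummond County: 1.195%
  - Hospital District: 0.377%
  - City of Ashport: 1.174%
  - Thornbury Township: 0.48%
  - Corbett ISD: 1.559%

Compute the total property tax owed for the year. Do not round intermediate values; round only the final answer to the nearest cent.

Assessed value = $2,300,400 × 0.45 = $1,035,180
Taxable value = $1,035,180 − $44,700 = $990,480
Drummond County: $990,480 × 0.01195 = $11,836.236
Hospital District: $990,480 × 0.00377 = $3,734.1096
City of Ashport: $990,480 × 0.01174 = $11,628.2352
Thornbury Township: $990,480 × 0.0048 = $4,754.304
Corbett ISD: $990,480 × 0.01559 = $15,441.5832
Total = $11,836.236 + $3,734.1096 + $11,628.2352 + $4,754.304 + $15,441.5832 = $47,394.468

$47,394.47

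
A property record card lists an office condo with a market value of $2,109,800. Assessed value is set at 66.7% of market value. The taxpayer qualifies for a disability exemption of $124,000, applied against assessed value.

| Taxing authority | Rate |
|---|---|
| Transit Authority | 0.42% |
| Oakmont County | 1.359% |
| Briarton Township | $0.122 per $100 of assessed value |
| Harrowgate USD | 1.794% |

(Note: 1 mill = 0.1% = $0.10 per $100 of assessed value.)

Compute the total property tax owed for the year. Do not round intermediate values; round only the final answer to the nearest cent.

Assessed value = $2,109,800 × 0.667 = $1,407,236.6
Taxable value = $1,407,236.6 − $124,000 = $1,283,236.6
Transit Authority: $1,283,236.6 × 0.0042 = $5,389.59372
Oakmont County: $1,283,236.6 × 0.01359 = $17,439.185394
Briarton Township: $1,283,236.6 × 0.00122 = $1,565.548652
Harrowgate USD: $1,283,236.6 × 0.01794 = $23,021.264604
Total = $47,415.59237

$47,415.59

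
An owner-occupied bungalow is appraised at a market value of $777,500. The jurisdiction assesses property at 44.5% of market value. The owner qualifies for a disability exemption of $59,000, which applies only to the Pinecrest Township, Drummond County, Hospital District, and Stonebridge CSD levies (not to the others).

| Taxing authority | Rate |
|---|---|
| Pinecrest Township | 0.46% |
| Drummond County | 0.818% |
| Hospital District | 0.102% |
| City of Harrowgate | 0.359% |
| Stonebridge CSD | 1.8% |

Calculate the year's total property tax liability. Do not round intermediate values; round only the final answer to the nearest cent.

Assessed value = $777,500 × 0.445 = $345,987.5
Pinecrest Township: ($345,987.5 − $59,000) × 0.0046 = $286,987.5 × 0.0046 = $1,320.1425
Drummond County: ($345,987.5 − $59,000) × 0.00818 = $286,987.5 × 0.00818 = $2,347.55775
Hospital District: ($345,987.5 − $59,000) × 0.00102 = $286,987.5 × 0.00102 = $292.72725
City of Harrowgate: $345,987.5 × 0.00359 = $1,242.095125
Stonebridge CSD: ($345,987.5 − $59,000) × 0.018 = $286,987.5 × 0.018 = $5,165.775
Total = $10,368.297625

$10,368.30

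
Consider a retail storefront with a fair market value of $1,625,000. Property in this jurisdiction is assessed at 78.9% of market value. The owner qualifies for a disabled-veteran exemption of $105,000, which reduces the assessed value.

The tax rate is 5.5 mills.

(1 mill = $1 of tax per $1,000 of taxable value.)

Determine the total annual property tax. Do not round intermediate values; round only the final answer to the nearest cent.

Assessed value = $1,625,000 × 0.789 = $1,282,125
Taxable value = $1,282,125 − $105,000 = $1,177,125
Tax = $1,177,125 × 0.0055 = $6,474.1875

$6,474.19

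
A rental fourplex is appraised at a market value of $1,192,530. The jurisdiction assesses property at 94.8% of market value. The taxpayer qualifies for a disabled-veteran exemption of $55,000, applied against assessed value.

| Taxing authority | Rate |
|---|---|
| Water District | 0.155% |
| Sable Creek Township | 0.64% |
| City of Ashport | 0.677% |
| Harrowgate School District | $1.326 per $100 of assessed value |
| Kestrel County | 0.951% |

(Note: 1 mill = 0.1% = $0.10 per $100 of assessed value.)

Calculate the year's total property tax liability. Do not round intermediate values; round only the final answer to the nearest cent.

Assessed value = $1,192,530 × 0.948 = $1,130,518.44
Taxable value = $1,130,518.44 − $55,000 = $1,075,518.44
Water District: $1,075,518.44 × 0.00155 = $1,667.053582
Sable Creek Township: $1,075,518.44 × 0.0064 = $6,883.318016
City of Ashport: $1,075,518.44 × 0.00677 = $7,281.2598388
Harrowgate School District: $1,075,518.44 × 0.01326 = $14,261.3745144
Kestrel County: $1,075,518.44 × 0.00951 = $10,228.1803644
Total = $40,321.1863156

$40,321.19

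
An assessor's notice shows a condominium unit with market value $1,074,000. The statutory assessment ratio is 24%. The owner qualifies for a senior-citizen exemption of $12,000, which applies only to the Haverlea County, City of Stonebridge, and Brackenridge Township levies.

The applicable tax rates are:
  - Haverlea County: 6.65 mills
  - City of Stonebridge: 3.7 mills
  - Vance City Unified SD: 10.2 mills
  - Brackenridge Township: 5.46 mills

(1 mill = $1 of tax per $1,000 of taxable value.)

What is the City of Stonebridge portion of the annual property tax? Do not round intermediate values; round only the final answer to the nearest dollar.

$909

Assessed value = $1,074,000 × 0.24 = $257,760
City of Stonebridge taxable value = $257,760 − $12,000 = $245,760
City of Stonebridge levy = $245,760 × 0.0037 = $909.312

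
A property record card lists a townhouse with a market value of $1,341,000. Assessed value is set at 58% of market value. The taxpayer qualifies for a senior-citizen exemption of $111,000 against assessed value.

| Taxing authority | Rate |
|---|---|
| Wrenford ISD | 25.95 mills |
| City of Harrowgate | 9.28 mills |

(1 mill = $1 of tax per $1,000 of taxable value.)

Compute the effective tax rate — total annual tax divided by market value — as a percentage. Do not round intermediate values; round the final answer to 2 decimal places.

1.75%

Assessed value = $1,341,000 × 0.58 = $777,780
Taxable value = $777,780 − $111,000 = $666,780
Wrenford ISD: $666,780 × 0.02595 = $17,302.941
City of Harrowgate: $666,780 × 0.00928 = $6,187.7184
Total tax = $23,490.6594
Effective rate = $23,490.6594 ÷ $1,341,000 = 1.75% of market value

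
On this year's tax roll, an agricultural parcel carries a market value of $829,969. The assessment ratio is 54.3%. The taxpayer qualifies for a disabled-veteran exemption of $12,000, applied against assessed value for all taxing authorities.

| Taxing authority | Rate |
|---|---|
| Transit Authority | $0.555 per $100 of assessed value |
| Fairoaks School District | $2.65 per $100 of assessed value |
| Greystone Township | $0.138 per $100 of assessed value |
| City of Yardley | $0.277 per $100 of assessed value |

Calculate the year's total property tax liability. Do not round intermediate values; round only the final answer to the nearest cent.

Assessed value = $829,969 × 0.543 = $450,673.167
Taxable value = $450,673.167 − $12,000 = $438,673.167
Transit Authority: $438,673.167 × 0.00555 = $2,434.63607685
Fairoaks School District: $438,673.167 × 0.0265 = $11,624.8389255
Greystone Township: $438,673.167 × 0.00138 = $605.36897046
City of Yardley: $438,673.167 × 0.00277 = $1,215.12467259
Total = $2,434.63607685 + $11,624.8389255 + $605.36897046 + $1,215.12467259 = $15,879.9686454

$15,879.97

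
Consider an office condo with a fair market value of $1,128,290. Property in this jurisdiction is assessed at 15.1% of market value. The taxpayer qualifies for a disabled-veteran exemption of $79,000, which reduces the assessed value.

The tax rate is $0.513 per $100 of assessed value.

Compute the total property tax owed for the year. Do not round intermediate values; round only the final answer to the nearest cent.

Assessed value = $1,128,290 × 0.151 = $170,371.79
Taxable value = $170,371.79 − $79,000 = $91,371.79
Tax = $91,371.79 × 0.00513 = $468.7372827

$468.74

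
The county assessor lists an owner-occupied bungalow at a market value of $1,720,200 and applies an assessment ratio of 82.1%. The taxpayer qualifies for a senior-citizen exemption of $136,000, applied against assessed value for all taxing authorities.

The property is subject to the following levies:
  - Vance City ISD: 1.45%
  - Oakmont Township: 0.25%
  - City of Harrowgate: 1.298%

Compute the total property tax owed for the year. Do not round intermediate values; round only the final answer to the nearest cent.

$38,263.00

Assessed value = $1,720,200 × 0.821 = $1,412,284.2
Taxable value = $1,412,284.2 − $136,000 = $1,276,284.2
Vance City ISD: $1,276,284.2 × 0.0145 = $18,506.1209
Oakmont Township: $1,276,284.2 × 0.0025 = $3,190.7105
City of Harrowgate: $1,276,284.2 × 0.01298 = $16,566.168916
Total = $18,506.1209 + $3,190.7105 + $16,566.168916 = $38,263.000316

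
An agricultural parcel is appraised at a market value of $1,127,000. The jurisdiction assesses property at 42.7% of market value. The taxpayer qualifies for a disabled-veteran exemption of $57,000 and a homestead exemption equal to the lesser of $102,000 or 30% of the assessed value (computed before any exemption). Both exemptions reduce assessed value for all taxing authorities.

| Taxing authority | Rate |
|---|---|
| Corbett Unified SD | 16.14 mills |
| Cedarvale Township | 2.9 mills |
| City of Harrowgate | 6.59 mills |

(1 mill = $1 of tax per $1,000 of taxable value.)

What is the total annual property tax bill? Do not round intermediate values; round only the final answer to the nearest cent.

$8,258.73

Assessed value = $1,127,000 × 0.427 = $481,229
Homestead exemption = min($102,000, 30% × $481,229) = min($102,000, $144,368.7) = $102,000 (dollar cap binds)
Taxable value = $481,229 − $57,000 − $102,000 = $322,229
Corbett Unified SD: $322,229 × 0.01614 = $5,200.77606
Cedarvale Township: $322,229 × 0.0029 = $934.4641
City of Harrowgate: $322,229 × 0.00659 = $2,123.48911
Total = $8,258.72927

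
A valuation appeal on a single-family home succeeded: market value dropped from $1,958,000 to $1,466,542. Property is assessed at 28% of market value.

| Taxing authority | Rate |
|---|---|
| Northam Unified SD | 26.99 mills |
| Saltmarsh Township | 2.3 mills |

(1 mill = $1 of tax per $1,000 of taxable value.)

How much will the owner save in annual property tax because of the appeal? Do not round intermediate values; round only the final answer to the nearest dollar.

Old assessed value = $1,958,000 × 0.28 = $548,240
New assessed value = $1,466,542 × 0.28 = $410,631.76
Combined rate = 0.02699 + 0.0023 = 0.02929
Old tax = $548,240 × 0.02929 = $16,057.9496
New tax = $410,631.76 × 0.02929 = $12,027.4042504
Reduction = $16,057.9496 − $12,027.4042504 = $4,030.5453496

$4,031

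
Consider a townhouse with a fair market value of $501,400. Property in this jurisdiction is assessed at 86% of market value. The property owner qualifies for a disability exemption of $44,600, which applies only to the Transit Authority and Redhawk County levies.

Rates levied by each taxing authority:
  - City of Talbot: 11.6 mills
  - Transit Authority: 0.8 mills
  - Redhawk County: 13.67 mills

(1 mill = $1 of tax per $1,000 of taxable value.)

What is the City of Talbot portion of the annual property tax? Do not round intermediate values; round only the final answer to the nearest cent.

Assessed value = $501,400 × 0.86 = $431,204
City of Talbot taxable value = $431,204 (exemption does not apply)
City of Talbot levy = $431,204 × 0.0116 = $5,001.9664

$5,001.97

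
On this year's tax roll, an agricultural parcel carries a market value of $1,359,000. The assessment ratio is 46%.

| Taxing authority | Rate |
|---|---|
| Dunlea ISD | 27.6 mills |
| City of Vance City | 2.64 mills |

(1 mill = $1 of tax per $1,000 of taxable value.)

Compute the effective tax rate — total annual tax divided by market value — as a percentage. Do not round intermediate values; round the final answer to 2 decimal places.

Assessed value = $1,359,000 × 0.46 = $625,140
Dunlea ISD: $625,140 × 0.0276 = $17,253.864
City of Vance City: $625,140 × 0.00264 = $1,650.3696
Total tax = $18,904.2336
Effective rate = $18,904.2336 ÷ $1,359,000 = 1.39% of market value

1.39%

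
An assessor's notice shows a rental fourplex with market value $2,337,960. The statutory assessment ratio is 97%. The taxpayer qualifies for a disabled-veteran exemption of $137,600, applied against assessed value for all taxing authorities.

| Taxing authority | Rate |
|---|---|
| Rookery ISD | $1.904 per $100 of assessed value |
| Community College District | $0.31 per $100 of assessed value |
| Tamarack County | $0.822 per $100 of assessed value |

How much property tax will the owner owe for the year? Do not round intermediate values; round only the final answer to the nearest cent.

$64,673.52

Assessed value = $2,337,960 × 0.97 = $2,267,821.2
Taxable value = $2,267,821.2 − $137,600 = $2,130,221.2
Rookery ISD: $2,130,221.2 × 0.01904 = $40,559.411648
Community College District: $2,130,221.2 × 0.0031 = $6,603.68572
Tamarack County: $2,130,221.2 × 0.00822 = $17,510.418264
Total = $40,559.411648 + $6,603.68572 + $17,510.418264 = $64,673.515632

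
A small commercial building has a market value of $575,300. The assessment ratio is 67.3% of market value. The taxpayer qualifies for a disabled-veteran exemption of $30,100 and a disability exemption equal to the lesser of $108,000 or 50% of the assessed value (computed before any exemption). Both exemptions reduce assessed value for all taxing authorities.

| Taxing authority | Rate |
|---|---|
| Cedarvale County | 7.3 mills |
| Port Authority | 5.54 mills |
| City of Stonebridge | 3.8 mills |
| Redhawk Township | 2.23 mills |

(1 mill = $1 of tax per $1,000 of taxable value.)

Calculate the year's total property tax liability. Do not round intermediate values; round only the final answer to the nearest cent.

Assessed value = $575,300 × 0.673 = $387,176.9
Disability exemption = min($108,000, 50% × $387,176.9) = min($108,000, $193,588.45) = $108,000 (dollar cap binds)
Taxable value = $387,176.9 − $30,100 − $108,000 = $249,076.9
Cedarvale County: $249,076.9 × 0.0073 = $1,818.26137
Port Authority: $249,076.9 × 0.00554 = $1,379.886026
City of Stonebridge: $249,076.9 × 0.0038 = $946.49222
Redhawk Township: $249,076.9 × 0.00223 = $555.441487
Total = $4,700.081103

$4,700.08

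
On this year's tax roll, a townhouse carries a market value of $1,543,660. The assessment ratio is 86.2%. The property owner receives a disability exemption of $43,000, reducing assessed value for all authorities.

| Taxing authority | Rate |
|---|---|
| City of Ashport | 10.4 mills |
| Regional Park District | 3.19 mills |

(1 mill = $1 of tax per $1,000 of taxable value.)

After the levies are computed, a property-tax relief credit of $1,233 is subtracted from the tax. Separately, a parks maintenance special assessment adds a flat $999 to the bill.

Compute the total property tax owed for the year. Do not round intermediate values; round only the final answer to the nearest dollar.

$17,265

Assessed value = $1,543,660 × 0.862 = $1,330,634.92
Taxable value = $1,330,634.92 − $43,000 = $1,287,634.92
City of Ashport: $1,287,634.92 × 0.0104 = $13,391.403168
Regional Park District: $1,287,634.92 × 0.00319 = $4,107.5553948
Levies subtotal = $17,498.9585628
After credit = $17,498.9585628 − $1,233 = $16,265.9585628
Total = $16,265.9585628 + $999 = $17,264.9585628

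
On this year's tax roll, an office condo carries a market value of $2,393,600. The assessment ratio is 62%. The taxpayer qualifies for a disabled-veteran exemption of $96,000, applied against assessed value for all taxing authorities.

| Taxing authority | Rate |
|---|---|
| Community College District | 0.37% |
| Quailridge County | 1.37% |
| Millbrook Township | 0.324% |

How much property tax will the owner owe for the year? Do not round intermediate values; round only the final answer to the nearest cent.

$28,648.98

Assessed value = $2,393,600 × 0.62 = $1,484,032
Taxable value = $1,484,032 − $96,000 = $1,388,032
Community College District: $1,388,032 × 0.0037 = $5,135.7184
Quailridge County: $1,388,032 × 0.0137 = $19,016.0384
Millbrook Township: $1,388,032 × 0.00324 = $4,497.22368
Total = $5,135.7184 + $19,016.0384 + $4,497.22368 = $28,648.98048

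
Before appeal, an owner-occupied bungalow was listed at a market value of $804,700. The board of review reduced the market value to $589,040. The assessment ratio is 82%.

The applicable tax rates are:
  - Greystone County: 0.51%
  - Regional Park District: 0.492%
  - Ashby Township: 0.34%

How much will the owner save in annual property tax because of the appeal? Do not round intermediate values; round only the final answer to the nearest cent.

Old assessed value = $804,700 × 0.82 = $659,854
New assessed value = $589,040 × 0.82 = $483,012.8
Combined rate = 0.0051 + 0.00492 + 0.0034 = 0.01342
Old tax = $659,854 × 0.01342 = $8,855.24068
New tax = $483,012.8 × 0.01342 = $6,482.031776
Reduction = $8,855.24068 − $6,482.031776 = $2,373.208904

$2,373.21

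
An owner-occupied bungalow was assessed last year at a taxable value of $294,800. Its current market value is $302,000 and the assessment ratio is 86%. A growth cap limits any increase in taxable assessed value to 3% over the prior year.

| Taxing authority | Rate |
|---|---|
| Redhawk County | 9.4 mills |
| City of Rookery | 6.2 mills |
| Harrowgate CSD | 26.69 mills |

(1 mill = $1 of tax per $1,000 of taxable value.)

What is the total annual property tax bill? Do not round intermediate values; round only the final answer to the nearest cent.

$10,983.56

Uncapped assessed value = $302,000 × 0.86 = $259,720
Cap limit = $294,800 × 1.03 = $303,644
Taxable assessed value = min($259,720, $303,644) = $259,720 (cap does not bind)
Redhawk County: $259,720 × 0.0094 = $2,441.368
City of Rookery: $259,720 × 0.0062 = $1,610.264
Harrowgate CSD: $259,720 × 0.02669 = $6,931.9268
Total = $10,983.5588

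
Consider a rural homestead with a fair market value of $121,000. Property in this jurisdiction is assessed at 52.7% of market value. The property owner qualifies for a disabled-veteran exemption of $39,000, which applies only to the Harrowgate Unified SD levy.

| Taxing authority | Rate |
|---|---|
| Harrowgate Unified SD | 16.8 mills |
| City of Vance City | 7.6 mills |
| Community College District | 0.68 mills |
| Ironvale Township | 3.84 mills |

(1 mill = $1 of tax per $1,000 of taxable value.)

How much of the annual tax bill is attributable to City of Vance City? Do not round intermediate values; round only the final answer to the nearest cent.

Assessed value = $121,000 × 0.527 = $63,767
City of Vance City taxable value = $63,767 (exemption does not apply)
City of Vance City levy = $63,767 × 0.0076 = $484.6292

$484.63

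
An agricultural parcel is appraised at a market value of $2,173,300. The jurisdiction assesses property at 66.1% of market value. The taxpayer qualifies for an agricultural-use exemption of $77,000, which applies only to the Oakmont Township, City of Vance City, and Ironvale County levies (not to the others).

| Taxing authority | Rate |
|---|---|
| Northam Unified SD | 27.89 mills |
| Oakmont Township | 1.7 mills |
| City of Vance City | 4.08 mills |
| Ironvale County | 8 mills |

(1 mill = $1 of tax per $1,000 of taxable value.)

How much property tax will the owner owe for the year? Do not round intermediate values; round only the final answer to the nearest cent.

$58,800.03

Assessed value = $2,173,300 × 0.661 = $1,436,551.3
Northam Unified SD: $1,436,551.3 × 0.02789 = $40,065.415757
Oakmont Township: ($1,436,551.3 − $77,000) × 0.0017 = $1,359,551.3 × 0.0017 = $2,311.23721
City of Vance City: ($1,436,551.3 − $77,000) × 0.00408 = $1,359,551.3 × 0.00408 = $5,546.969304
Ironvale County: ($1,436,551.3 − $77,000) × 0.008 = $1,359,551.3 × 0.008 = $10,876.4104
Total = $58,800.032671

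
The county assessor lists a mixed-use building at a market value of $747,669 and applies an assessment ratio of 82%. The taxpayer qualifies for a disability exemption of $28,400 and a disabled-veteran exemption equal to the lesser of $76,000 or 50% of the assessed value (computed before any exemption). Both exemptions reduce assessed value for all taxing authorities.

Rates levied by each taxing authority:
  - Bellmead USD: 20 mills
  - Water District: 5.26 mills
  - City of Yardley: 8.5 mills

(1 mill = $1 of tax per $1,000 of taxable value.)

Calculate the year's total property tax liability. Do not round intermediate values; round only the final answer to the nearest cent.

Assessed value = $747,669 × 0.82 = $613,088.58
Disabled-veteran exemption = min($76,000, 50% × $613,088.58) = min($76,000, $306,544.29) = $76,000 (dollar cap binds)
Taxable value = $613,088.58 − $28,400 − $76,000 = $508,688.58
Bellmead USD: $508,688.58 × 0.02 = $10,173.7716
Water District: $508,688.58 × 0.00526 = $2,675.7019308
City of Yardley: $508,688.58 × 0.0085 = $4,323.85293
Total = $17,173.3264608

$17,173.33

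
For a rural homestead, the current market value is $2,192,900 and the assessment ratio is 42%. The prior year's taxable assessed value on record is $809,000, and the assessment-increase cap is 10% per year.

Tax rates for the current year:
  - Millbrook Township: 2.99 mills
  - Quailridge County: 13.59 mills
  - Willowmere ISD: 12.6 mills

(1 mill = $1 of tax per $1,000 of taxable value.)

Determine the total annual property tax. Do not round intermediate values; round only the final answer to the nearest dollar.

Uncapped assessed value = $2,192,900 × 0.42 = $921,018
Cap limit = $809,000 × 1.1 = $889,900
Taxable assessed value = min($921,018, $889,900) = $889,900 (cap binds)
Millbrook Township: $889,900 × 0.00299 = $2,660.801
Quailridge County: $889,900 × 0.01359 = $12,093.741
Willowmere ISD: $889,900 × 0.0126 = $11,212.74
Total = $25,967.282

$25,967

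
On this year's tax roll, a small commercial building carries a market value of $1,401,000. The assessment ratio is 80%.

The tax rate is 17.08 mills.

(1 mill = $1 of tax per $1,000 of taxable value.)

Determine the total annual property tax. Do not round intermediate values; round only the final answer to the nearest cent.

$19,143.26

Assessed value = $1,401,000 × 0.8 = $1,120,800
Tax = $1,120,800 × 0.01708 = $19,143.264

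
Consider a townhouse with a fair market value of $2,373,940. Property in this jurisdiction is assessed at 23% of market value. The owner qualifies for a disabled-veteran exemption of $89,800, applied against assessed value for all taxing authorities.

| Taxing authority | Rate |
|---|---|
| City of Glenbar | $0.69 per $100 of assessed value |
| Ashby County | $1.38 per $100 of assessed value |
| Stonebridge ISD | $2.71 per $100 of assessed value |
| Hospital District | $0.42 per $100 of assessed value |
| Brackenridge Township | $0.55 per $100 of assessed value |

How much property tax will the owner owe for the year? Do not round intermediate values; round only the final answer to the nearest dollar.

$26,232

Assessed value = $2,373,940 × 0.23 = $546,006.2
Taxable value = $546,006.2 − $89,800 = $456,206.2
City of Glenbar: $456,206.2 × 0.0069 = $3,147.82278
Ashby County: $456,206.2 × 0.0138 = $6,295.64556
Stonebridge ISD: $456,206.2 × 0.0271 = $12,363.18802
Hospital District: $456,206.2 × 0.0042 = $1,916.06604
Brackenridge Township: $456,206.2 × 0.0055 = $2,509.1341
Total = $3,147.82278 + $6,295.64556 + $12,363.18802 + $1,916.06604 + $2,509.1341 = $26,231.8565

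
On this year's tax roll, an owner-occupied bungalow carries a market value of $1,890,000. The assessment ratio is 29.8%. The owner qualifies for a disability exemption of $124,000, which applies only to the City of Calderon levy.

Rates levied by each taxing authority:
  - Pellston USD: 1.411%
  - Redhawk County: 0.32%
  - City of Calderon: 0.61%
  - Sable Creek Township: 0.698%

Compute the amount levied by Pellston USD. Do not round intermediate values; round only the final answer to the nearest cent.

$7,947.03

Assessed value = $1,890,000 × 0.298 = $563,220
Pellston USD taxable value = $563,220 (exemption does not apply)
Pellston USD levy = $563,220 × 0.01411 = $7,947.0342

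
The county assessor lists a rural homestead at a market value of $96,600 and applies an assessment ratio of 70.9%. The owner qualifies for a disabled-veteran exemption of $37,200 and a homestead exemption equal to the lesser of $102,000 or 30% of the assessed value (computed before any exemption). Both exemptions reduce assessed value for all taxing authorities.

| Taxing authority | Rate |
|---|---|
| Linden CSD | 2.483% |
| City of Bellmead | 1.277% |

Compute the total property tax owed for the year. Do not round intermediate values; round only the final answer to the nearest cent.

$403.92

Assessed value = $96,600 × 0.709 = $68,489.4
Homestead exemption = min($102,000, 30% × $68,489.4) = min($102,000, $20,546.82) = $20,546.82 (percentage binds)
Taxable value = $68,489.4 − $37,200 − $20,546.82 = $10,742.58
Linden CSD: $10,742.58 × 0.02483 = $266.7382614
City of Bellmead: $10,742.58 × 0.01277 = $137.1827466
Total = $403.921008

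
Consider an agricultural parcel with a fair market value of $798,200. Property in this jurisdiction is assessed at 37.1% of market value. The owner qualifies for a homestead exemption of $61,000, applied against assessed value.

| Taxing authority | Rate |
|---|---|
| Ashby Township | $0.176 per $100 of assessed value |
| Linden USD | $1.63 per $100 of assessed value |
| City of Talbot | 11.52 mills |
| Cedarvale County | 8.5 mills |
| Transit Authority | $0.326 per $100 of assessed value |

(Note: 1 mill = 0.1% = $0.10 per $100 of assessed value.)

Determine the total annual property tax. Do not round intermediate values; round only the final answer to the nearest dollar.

$9,720

Assessed value = $798,200 × 0.371 = $296,132.2
Taxable value = $296,132.2 − $61,000 = $235,132.2
Ashby Township: $235,132.2 × 0.00176 = $413.832672
Linden USD: $235,132.2 × 0.0163 = $3,832.65486
City of Talbot: $235,132.2 × 0.01152 = $2,708.722944
Cedarvale County: $235,132.2 × 0.0085 = $1,998.6237
Transit Authority: $235,132.2 × 0.00326 = $766.530972
Total = $9,720.365148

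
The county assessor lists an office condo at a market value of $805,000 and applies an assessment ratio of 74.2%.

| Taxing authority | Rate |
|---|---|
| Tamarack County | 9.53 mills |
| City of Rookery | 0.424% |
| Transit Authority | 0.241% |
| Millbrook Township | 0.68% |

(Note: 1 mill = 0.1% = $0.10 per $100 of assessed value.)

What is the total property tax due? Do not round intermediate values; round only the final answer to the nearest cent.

Assessed value = $805,000 × 0.742 = $597,310
Tamarack County: $597,310 × 0.00953 = $5,692.3643
City of Rookery: $597,310 × 0.00424 = $2,532.5944
Transit Authority: $597,310 × 0.00241 = $1,439.5171
Millbrook Township: $597,310 × 0.0068 = $4,061.708
Total = $13,726.1838

$13,726.18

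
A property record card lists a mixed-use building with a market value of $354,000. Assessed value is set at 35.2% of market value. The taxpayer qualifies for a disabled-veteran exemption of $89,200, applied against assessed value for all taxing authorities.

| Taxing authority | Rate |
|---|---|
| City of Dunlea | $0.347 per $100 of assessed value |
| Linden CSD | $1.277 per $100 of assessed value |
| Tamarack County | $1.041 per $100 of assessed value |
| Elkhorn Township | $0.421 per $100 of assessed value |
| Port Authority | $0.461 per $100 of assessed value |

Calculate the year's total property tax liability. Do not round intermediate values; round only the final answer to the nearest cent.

Assessed value = $354,000 × 0.352 = $124,608
Taxable value = $124,608 − $89,200 = $35,408
City of Dunlea: $35,408 × 0.00347 = $122.86576
Linden CSD: $35,408 × 0.01277 = $452.16016
Tamarack County: $35,408 × 0.01041 = $368.59728
Elkhorn Township: $35,408 × 0.00421 = $149.06768
Port Authority: $35,408 × 0.00461 = $163.23088
Total = $122.86576 + $452.16016 + $368.59728 + $149.06768 + $163.23088 = $1,255.92176

$1,255.92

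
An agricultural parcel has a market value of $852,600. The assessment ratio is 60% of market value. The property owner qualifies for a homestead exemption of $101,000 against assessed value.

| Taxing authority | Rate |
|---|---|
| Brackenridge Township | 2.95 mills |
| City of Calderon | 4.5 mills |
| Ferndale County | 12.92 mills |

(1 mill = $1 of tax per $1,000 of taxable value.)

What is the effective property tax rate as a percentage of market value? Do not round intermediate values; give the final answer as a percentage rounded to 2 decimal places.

Assessed value = $852,600 × 0.6 = $511,560
Taxable value = $511,560 − $101,000 = $410,560
Brackenridge Township: $410,560 × 0.00295 = $1,211.152
City of Calderon: $410,560 × 0.0045 = $1,847.52
Ferndale County: $410,560 × 0.01292 = $5,304.4352
Total tax = $8,363.1072
Effective rate = $8,363.1072 ÷ $852,600 = 0.98% of market value

0.98%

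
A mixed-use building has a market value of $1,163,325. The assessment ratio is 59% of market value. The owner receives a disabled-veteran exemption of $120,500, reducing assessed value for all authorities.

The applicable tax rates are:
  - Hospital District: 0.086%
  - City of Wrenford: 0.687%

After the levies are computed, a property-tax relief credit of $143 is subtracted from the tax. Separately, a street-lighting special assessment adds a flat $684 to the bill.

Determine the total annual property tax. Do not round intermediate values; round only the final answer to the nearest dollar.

Assessed value = $1,163,325 × 0.59 = $686,361.75
Taxable value = $686,361.75 − $120,500 = $565,861.75
Hospital District: $565,861.75 × 0.00086 = $486.641105
City of Wrenford: $565,861.75 × 0.00687 = $3,887.4702225
Levies subtotal = $4,374.1113275
After credit = $4,374.1113275 − $143 = $4,231.1113275
Total = $4,231.1113275 + $684 = $4,915.1113275

$4,915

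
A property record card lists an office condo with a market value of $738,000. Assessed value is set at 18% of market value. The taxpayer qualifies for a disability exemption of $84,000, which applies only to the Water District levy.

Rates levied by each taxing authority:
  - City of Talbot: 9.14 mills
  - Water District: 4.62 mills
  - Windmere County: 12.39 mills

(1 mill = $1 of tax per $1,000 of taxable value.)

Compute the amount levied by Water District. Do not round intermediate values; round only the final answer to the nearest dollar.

$226

Assessed value = $738,000 × 0.18 = $132,840
Water District taxable value = $132,840 − $84,000 = $48,840
Water District levy = $48,840 × 0.00462 = $225.6408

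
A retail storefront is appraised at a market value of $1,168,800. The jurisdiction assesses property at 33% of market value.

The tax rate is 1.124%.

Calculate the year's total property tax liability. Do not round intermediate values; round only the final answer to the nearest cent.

Assessed value = $1,168,800 × 0.33 = $385,704
Tax = $385,704 × 0.01124 = $4,335.31296

$4,335.31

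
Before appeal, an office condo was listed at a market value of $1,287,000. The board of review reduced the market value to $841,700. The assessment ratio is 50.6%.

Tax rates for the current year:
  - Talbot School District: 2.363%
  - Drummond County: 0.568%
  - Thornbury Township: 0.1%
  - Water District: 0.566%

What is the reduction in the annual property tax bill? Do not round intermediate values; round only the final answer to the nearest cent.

Old assessed value = $1,287,000 × 0.506 = $651,222
New assessed value = $841,700 × 0.506 = $425,900.2
Combined rate = 0.02363 + 0.00568 + 0.001 + 0.00566 = 0.03597
Old tax = $651,222 × 0.03597 = $23,424.45534
New tax = $425,900.2 × 0.03597 = $15,319.630194
Reduction = $23,424.45534 − $15,319.630194 = $8,104.825146

$8,104.83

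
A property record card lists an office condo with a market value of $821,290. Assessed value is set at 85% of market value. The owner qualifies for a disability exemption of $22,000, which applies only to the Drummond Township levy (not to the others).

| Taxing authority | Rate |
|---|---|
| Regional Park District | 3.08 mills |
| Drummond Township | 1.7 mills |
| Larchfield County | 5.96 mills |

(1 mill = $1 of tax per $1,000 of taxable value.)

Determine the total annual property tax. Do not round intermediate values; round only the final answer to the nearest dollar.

$7,460

Assessed value = $821,290 × 0.85 = $698,096.5
Regional Park District: $698,096.5 × 0.00308 = $2,150.13722
Drummond Township: ($698,096.5 − $22,000) × 0.0017 = $676,096.5 × 0.0017 = $1,149.36405
Larchfield County: $698,096.5 × 0.00596 = $4,160.65514
Total = $7,460.15641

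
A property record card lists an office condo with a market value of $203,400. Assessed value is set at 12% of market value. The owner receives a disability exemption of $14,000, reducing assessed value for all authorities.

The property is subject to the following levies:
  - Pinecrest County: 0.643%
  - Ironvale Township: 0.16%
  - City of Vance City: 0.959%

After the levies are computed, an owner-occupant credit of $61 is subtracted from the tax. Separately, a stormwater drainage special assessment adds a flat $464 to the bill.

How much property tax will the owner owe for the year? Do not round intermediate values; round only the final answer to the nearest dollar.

Assessed value = $203,400 × 0.12 = $24,408
Taxable value = $24,408 − $14,000 = $10,408
Pinecrest County: $10,408 × 0.00643 = $66.92344
Ironvale Township: $10,408 × 0.0016 = $16.6528
City of Vance City: $10,408 × 0.00959 = $99.81272
Levies subtotal = $183.38896
After credit = $183.38896 − $61 = $122.38896
Total = $122.38896 + $464 = $586.38896

$586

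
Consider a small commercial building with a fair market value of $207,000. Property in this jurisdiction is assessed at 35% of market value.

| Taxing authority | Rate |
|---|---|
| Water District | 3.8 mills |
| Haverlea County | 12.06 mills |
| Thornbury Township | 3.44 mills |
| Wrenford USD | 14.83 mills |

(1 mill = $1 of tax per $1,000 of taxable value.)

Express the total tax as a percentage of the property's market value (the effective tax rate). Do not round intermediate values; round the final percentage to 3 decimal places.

Assessed value = $207,000 × 0.35 = $72,450
Water District: $72,450 × 0.0038 = $275.31
Haverlea County: $72,450 × 0.01206 = $873.747
Thornbury Township: $72,450 × 0.00344 = $249.228
Wrenford USD: $72,450 × 0.01483 = $1,074.4335
Total tax = $2,472.7185
Effective rate = $2,472.7185 ÷ $207,000 = 1.195% of market value

1.195%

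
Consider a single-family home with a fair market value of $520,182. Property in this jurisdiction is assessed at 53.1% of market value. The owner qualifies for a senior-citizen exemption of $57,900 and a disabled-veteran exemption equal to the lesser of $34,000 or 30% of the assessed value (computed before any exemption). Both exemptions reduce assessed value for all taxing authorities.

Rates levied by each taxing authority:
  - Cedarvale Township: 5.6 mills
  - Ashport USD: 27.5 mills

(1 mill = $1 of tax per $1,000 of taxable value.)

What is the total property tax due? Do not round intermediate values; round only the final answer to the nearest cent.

Assessed value = $520,182 × 0.531 = $276,216.642
Disabled-veteran exemption = min($34,000, 30% × $276,216.642) = min($34,000, $82,864.9926) = $34,000 (dollar cap binds)
Taxable value = $276,216.642 − $57,900 − $34,000 = $184,316.642
Cedarvale Township: $184,316.642 × 0.0056 = $1,032.1731952
Ashport USD: $184,316.642 × 0.0275 = $5,068.707655
Total = $6,100.8808502

$6,100.88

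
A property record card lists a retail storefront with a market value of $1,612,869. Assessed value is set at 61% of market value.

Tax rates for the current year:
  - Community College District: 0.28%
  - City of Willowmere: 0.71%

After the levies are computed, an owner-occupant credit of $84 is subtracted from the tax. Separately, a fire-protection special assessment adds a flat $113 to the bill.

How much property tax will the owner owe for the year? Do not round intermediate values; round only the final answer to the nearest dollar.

Assessed value = $1,612,869 × 0.61 = $983,850.09
Community College District: $983,850.09 × 0.0028 = $2,754.780252
City of Willowmere: $983,850.09 × 0.0071 = $6,985.335639
Levies subtotal = $9,740.115891
After credit = $9,740.115891 − $84 = $9,656.115891
Total = $9,656.115891 + $113 = $9,769.115891

$9,769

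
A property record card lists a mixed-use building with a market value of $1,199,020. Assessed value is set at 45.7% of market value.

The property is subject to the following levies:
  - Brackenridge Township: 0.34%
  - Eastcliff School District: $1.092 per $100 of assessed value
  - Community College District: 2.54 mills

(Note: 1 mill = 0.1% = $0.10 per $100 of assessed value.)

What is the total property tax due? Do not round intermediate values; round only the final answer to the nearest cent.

$9,238.47

Assessed value = $1,199,020 × 0.457 = $547,952.14
Brackenridge Township: $547,952.14 × 0.0034 = $1,863.037276
Eastcliff School District: $547,952.14 × 0.01092 = $5,983.6373688
Community College District: $547,952.14 × 0.00254 = $1,391.7984356
Total = $9,238.4730804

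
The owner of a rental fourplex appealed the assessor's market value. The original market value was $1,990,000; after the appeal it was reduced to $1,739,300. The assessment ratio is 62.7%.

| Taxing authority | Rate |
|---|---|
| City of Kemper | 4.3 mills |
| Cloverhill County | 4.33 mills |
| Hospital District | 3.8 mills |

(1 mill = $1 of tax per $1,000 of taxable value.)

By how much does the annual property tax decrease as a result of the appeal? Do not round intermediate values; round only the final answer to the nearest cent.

Old assessed value = $1,990,000 × 0.627 = $1,247,730
New assessed value = $1,739,300 × 0.627 = $1,090,541.1
Combined rate = 0.0043 + 0.00433 + 0.0038 = 0.01243
Old tax = $1,247,730 × 0.01243 = $15,509.2839
New tax = $1,090,541.1 × 0.01243 = $13,555.425873
Reduction = $15,509.2839 − $13,555.425873 = $1,953.858027

$1,953.86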